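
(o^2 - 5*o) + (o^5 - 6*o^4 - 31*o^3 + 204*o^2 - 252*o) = o^5 - 6*o^4 - 31*o^3 + 205*o^2 - 257*o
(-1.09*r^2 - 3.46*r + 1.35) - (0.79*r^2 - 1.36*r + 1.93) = -1.88*r^2 - 2.1*r - 0.58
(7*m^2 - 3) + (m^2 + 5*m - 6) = 8*m^2 + 5*m - 9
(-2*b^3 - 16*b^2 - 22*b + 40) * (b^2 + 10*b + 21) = -2*b^5 - 36*b^4 - 224*b^3 - 516*b^2 - 62*b + 840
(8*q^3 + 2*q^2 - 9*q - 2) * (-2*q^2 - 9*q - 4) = -16*q^5 - 76*q^4 - 32*q^3 + 77*q^2 + 54*q + 8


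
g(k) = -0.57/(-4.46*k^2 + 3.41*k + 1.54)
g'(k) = -0.57*(8.92*k - 3.41)/(-4.46*k^2 + 3.41*k + 1.54)^2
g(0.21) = -0.28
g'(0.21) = 0.21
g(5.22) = 0.01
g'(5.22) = -0.00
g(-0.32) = 72.12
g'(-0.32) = 57155.82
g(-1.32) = 0.05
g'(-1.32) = 0.08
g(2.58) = 0.03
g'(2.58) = -0.03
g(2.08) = 0.05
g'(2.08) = -0.08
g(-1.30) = 0.05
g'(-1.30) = 0.08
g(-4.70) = 0.01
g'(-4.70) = 0.00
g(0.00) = -0.37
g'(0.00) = 0.82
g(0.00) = -0.37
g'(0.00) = 0.82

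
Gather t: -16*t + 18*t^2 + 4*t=18*t^2 - 12*t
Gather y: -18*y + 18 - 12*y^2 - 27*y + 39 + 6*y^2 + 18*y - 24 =-6*y^2 - 27*y + 33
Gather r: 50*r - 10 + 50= 50*r + 40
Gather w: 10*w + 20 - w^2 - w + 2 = -w^2 + 9*w + 22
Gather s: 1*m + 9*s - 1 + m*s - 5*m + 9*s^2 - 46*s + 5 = -4*m + 9*s^2 + s*(m - 37) + 4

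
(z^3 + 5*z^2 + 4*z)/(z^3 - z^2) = (z^2 + 5*z + 4)/(z*(z - 1))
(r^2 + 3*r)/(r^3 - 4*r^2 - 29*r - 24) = r/(r^2 - 7*r - 8)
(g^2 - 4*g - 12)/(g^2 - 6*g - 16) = (g - 6)/(g - 8)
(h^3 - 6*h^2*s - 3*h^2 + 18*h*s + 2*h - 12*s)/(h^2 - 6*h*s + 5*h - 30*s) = (h^2 - 3*h + 2)/(h + 5)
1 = 1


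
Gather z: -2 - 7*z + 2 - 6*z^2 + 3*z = -6*z^2 - 4*z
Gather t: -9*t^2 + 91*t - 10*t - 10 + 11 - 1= -9*t^2 + 81*t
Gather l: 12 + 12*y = 12*y + 12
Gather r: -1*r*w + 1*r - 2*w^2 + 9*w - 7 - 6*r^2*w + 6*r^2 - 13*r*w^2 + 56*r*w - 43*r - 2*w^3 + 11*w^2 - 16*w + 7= r^2*(6 - 6*w) + r*(-13*w^2 + 55*w - 42) - 2*w^3 + 9*w^2 - 7*w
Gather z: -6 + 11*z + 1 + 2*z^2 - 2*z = 2*z^2 + 9*z - 5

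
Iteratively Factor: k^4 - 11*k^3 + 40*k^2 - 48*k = (k - 4)*(k^3 - 7*k^2 + 12*k) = (k - 4)^2*(k^2 - 3*k) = k*(k - 4)^2*(k - 3)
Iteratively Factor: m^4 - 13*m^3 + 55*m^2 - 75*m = (m)*(m^3 - 13*m^2 + 55*m - 75) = m*(m - 3)*(m^2 - 10*m + 25) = m*(m - 5)*(m - 3)*(m - 5)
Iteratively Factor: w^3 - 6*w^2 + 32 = (w - 4)*(w^2 - 2*w - 8) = (w - 4)*(w + 2)*(w - 4)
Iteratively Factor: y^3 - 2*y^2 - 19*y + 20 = (y + 4)*(y^2 - 6*y + 5) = (y - 5)*(y + 4)*(y - 1)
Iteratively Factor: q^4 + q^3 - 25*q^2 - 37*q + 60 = (q + 4)*(q^3 - 3*q^2 - 13*q + 15) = (q - 5)*(q + 4)*(q^2 + 2*q - 3) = (q - 5)*(q - 1)*(q + 4)*(q + 3)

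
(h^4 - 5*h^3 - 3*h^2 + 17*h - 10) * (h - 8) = h^5 - 13*h^4 + 37*h^3 + 41*h^2 - 146*h + 80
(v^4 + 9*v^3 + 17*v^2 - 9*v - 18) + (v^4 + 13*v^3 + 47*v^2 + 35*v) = 2*v^4 + 22*v^3 + 64*v^2 + 26*v - 18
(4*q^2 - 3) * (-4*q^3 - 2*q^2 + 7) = -16*q^5 - 8*q^4 + 12*q^3 + 34*q^2 - 21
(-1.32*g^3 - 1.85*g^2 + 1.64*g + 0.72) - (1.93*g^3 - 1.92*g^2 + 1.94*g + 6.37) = -3.25*g^3 + 0.0699999999999998*g^2 - 0.3*g - 5.65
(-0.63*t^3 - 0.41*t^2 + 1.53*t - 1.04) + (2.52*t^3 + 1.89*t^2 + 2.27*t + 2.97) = 1.89*t^3 + 1.48*t^2 + 3.8*t + 1.93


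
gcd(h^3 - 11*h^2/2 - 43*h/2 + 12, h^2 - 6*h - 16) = h - 8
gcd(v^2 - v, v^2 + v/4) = v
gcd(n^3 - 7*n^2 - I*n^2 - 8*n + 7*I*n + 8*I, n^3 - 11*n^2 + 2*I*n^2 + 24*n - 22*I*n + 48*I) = n - 8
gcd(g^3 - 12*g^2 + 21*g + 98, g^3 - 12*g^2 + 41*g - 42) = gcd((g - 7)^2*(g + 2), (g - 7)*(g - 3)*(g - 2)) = g - 7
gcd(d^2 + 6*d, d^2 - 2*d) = d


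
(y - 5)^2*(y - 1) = y^3 - 11*y^2 + 35*y - 25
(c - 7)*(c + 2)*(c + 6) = c^3 + c^2 - 44*c - 84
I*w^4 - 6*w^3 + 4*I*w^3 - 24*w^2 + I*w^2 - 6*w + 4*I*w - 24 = (w + 4)*(w + I)*(w + 6*I)*(I*w + 1)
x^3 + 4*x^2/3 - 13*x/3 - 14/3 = (x - 2)*(x + 1)*(x + 7/3)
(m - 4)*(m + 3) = m^2 - m - 12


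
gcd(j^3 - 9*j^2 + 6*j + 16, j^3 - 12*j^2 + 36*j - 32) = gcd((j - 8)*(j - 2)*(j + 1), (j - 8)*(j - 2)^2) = j^2 - 10*j + 16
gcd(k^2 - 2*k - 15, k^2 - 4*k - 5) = k - 5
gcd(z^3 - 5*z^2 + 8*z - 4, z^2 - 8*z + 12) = z - 2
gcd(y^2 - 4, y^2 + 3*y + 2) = y + 2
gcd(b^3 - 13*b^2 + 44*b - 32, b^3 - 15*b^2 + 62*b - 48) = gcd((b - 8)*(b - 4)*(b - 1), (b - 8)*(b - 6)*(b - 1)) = b^2 - 9*b + 8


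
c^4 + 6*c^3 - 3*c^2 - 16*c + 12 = (c - 1)^2*(c + 2)*(c + 6)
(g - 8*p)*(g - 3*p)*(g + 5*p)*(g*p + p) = g^4*p - 6*g^3*p^2 + g^3*p - 31*g^2*p^3 - 6*g^2*p^2 + 120*g*p^4 - 31*g*p^3 + 120*p^4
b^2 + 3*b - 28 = (b - 4)*(b + 7)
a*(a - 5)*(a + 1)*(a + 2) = a^4 - 2*a^3 - 13*a^2 - 10*a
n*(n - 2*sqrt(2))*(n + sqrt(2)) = n^3 - sqrt(2)*n^2 - 4*n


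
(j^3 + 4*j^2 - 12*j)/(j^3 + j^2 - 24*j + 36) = j/(j - 3)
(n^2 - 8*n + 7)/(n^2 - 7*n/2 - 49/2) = 2*(n - 1)/(2*n + 7)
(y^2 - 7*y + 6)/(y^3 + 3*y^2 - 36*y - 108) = (y - 1)/(y^2 + 9*y + 18)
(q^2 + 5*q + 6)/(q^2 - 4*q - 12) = (q + 3)/(q - 6)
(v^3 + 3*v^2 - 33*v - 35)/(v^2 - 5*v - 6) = (v^2 + 2*v - 35)/(v - 6)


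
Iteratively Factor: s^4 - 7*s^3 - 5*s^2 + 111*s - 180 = (s - 3)*(s^3 - 4*s^2 - 17*s + 60) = (s - 3)*(s + 4)*(s^2 - 8*s + 15) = (s - 5)*(s - 3)*(s + 4)*(s - 3)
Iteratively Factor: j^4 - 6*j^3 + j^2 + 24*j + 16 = (j - 4)*(j^3 - 2*j^2 - 7*j - 4) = (j - 4)^2*(j^2 + 2*j + 1) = (j - 4)^2*(j + 1)*(j + 1)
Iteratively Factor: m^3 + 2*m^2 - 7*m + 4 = (m - 1)*(m^2 + 3*m - 4) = (m - 1)^2*(m + 4)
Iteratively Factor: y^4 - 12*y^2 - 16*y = (y)*(y^3 - 12*y - 16) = y*(y - 4)*(y^2 + 4*y + 4) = y*(y - 4)*(y + 2)*(y + 2)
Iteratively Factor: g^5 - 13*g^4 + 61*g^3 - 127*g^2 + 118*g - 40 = (g - 4)*(g^4 - 9*g^3 + 25*g^2 - 27*g + 10) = (g - 5)*(g - 4)*(g^3 - 4*g^2 + 5*g - 2) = (g - 5)*(g - 4)*(g - 2)*(g^2 - 2*g + 1) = (g - 5)*(g - 4)*(g - 2)*(g - 1)*(g - 1)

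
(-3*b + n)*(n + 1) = -3*b*n - 3*b + n^2 + n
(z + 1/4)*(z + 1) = z^2 + 5*z/4 + 1/4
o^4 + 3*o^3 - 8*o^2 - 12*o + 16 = (o - 2)*(o - 1)*(o + 2)*(o + 4)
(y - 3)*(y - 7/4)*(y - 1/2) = y^3 - 21*y^2/4 + 61*y/8 - 21/8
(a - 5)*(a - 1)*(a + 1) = a^3 - 5*a^2 - a + 5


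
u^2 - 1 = (u - 1)*(u + 1)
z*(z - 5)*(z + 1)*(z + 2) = z^4 - 2*z^3 - 13*z^2 - 10*z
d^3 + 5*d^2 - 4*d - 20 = (d - 2)*(d + 2)*(d + 5)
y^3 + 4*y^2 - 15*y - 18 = (y - 3)*(y + 1)*(y + 6)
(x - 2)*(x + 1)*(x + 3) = x^3 + 2*x^2 - 5*x - 6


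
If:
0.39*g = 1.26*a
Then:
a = 0.30952380952381*g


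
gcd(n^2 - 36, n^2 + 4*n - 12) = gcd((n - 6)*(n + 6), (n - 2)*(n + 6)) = n + 6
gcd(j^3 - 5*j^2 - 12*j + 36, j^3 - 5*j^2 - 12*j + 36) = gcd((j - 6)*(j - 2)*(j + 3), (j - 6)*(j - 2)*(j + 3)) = j^3 - 5*j^2 - 12*j + 36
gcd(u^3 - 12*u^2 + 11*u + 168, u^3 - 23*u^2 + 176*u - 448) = u^2 - 15*u + 56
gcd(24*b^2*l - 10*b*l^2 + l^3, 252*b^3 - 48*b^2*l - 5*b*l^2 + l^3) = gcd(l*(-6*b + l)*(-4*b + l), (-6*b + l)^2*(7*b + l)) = 6*b - l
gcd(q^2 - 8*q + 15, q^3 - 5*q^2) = q - 5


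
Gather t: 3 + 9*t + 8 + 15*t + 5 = 24*t + 16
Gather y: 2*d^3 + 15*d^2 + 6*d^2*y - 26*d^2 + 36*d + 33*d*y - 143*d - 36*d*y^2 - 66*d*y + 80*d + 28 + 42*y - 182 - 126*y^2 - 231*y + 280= 2*d^3 - 11*d^2 - 27*d + y^2*(-36*d - 126) + y*(6*d^2 - 33*d - 189) + 126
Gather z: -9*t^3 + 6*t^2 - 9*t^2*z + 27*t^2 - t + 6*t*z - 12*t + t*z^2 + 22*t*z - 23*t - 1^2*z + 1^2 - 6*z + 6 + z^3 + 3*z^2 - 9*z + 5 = -9*t^3 + 33*t^2 - 36*t + z^3 + z^2*(t + 3) + z*(-9*t^2 + 28*t - 16) + 12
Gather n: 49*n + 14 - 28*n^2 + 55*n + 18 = -28*n^2 + 104*n + 32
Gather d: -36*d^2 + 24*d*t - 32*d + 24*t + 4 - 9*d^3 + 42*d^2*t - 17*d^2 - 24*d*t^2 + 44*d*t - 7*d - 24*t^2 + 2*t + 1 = -9*d^3 + d^2*(42*t - 53) + d*(-24*t^2 + 68*t - 39) - 24*t^2 + 26*t + 5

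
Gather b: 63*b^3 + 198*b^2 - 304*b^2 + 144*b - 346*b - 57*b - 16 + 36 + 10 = 63*b^3 - 106*b^2 - 259*b + 30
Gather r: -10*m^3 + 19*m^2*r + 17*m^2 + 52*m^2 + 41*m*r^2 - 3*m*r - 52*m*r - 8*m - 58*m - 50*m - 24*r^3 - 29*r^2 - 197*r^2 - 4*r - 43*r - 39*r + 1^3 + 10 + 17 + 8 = -10*m^3 + 69*m^2 - 116*m - 24*r^3 + r^2*(41*m - 226) + r*(19*m^2 - 55*m - 86) + 36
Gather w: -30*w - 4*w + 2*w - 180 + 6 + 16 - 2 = -32*w - 160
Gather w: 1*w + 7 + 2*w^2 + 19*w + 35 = 2*w^2 + 20*w + 42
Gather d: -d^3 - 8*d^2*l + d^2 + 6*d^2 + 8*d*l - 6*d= -d^3 + d^2*(7 - 8*l) + d*(8*l - 6)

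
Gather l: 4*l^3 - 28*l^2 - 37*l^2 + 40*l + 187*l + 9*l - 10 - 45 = 4*l^3 - 65*l^2 + 236*l - 55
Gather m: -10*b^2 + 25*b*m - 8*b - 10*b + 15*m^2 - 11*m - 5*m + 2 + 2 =-10*b^2 - 18*b + 15*m^2 + m*(25*b - 16) + 4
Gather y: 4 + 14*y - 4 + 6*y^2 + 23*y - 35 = 6*y^2 + 37*y - 35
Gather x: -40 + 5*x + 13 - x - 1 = 4*x - 28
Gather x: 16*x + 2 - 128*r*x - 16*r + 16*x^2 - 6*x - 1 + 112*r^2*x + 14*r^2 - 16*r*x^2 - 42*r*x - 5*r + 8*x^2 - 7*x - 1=14*r^2 - 21*r + x^2*(24 - 16*r) + x*(112*r^2 - 170*r + 3)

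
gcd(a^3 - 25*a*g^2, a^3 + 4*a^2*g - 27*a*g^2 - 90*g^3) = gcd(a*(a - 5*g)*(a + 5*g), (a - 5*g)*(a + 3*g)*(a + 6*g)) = a - 5*g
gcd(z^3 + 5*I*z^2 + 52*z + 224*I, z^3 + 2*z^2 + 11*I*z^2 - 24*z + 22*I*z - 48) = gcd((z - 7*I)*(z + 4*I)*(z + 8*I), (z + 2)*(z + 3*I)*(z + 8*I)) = z + 8*I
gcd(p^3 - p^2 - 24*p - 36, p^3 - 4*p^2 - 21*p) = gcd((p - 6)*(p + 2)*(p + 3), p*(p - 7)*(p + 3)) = p + 3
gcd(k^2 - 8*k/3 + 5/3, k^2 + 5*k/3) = 1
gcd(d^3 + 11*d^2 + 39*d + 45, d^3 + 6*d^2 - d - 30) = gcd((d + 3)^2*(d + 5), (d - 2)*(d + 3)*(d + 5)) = d^2 + 8*d + 15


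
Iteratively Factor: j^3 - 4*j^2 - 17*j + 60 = (j - 5)*(j^2 + j - 12) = (j - 5)*(j + 4)*(j - 3)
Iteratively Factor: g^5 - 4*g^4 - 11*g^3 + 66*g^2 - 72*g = (g + 4)*(g^4 - 8*g^3 + 21*g^2 - 18*g) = (g - 3)*(g + 4)*(g^3 - 5*g^2 + 6*g) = g*(g - 3)*(g + 4)*(g^2 - 5*g + 6) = g*(g - 3)*(g - 2)*(g + 4)*(g - 3)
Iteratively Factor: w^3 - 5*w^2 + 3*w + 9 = (w - 3)*(w^2 - 2*w - 3) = (w - 3)*(w + 1)*(w - 3)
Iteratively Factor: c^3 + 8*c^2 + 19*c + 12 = (c + 4)*(c^2 + 4*c + 3) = (c + 3)*(c + 4)*(c + 1)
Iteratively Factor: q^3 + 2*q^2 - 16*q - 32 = (q - 4)*(q^2 + 6*q + 8) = (q - 4)*(q + 4)*(q + 2)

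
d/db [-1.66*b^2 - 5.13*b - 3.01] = -3.32*b - 5.13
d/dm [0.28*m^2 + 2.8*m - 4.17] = 0.56*m + 2.8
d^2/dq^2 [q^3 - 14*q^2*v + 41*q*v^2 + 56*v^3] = 6*q - 28*v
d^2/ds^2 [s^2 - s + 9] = 2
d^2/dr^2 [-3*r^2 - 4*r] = -6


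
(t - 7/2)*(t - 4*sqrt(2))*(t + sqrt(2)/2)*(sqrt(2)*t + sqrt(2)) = sqrt(2)*t^4 - 7*t^3 - 5*sqrt(2)*t^3/2 - 15*sqrt(2)*t^2/2 + 35*t^2/2 + 10*sqrt(2)*t + 49*t/2 + 14*sqrt(2)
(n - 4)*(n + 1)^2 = n^3 - 2*n^2 - 7*n - 4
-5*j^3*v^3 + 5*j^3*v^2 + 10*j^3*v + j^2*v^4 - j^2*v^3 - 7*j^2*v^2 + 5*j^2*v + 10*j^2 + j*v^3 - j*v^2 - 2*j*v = (-5*j + v)*(v - 2)*(j*v + 1)*(j*v + j)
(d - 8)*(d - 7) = d^2 - 15*d + 56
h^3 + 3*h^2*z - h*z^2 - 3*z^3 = (h - z)*(h + z)*(h + 3*z)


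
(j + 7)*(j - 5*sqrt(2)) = j^2 - 5*sqrt(2)*j + 7*j - 35*sqrt(2)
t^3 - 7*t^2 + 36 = (t - 6)*(t - 3)*(t + 2)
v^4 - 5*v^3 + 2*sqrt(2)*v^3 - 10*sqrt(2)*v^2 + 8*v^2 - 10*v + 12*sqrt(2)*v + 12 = (v - 3)*(v - 2)*(v + sqrt(2))^2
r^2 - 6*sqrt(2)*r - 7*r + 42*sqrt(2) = (r - 7)*(r - 6*sqrt(2))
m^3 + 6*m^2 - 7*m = m*(m - 1)*(m + 7)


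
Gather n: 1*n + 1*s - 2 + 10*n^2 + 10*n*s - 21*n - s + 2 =10*n^2 + n*(10*s - 20)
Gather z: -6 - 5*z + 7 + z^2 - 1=z^2 - 5*z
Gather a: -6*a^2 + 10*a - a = -6*a^2 + 9*a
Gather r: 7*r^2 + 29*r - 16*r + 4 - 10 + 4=7*r^2 + 13*r - 2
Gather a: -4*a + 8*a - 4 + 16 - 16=4*a - 4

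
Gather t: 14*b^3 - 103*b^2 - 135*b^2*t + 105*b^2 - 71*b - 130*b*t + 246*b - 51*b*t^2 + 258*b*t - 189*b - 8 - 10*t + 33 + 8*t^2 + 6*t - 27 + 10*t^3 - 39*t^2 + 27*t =14*b^3 + 2*b^2 - 14*b + 10*t^3 + t^2*(-51*b - 31) + t*(-135*b^2 + 128*b + 23) - 2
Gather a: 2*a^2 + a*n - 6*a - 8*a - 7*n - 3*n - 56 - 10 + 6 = 2*a^2 + a*(n - 14) - 10*n - 60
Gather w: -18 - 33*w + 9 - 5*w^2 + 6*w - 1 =-5*w^2 - 27*w - 10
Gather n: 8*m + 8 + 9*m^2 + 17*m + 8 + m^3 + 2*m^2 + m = m^3 + 11*m^2 + 26*m + 16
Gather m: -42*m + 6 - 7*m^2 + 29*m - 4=-7*m^2 - 13*m + 2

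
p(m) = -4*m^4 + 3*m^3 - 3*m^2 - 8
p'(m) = -16*m^3 + 9*m^2 - 6*m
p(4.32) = -1215.26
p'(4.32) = -1147.90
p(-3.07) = -478.39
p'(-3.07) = 566.20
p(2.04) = -64.29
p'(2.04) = -110.62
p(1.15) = -14.40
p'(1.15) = -19.33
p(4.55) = -1501.89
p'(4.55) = -1348.12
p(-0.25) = -8.25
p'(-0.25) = 2.31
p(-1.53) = -47.69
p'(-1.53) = 87.55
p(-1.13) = -22.68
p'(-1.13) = 41.36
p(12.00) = -78200.00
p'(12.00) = -26424.00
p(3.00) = -278.00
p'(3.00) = -369.00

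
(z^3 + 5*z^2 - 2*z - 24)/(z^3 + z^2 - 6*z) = (z + 4)/z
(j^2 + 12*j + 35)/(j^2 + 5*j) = (j + 7)/j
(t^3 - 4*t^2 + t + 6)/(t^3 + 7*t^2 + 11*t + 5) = (t^2 - 5*t + 6)/(t^2 + 6*t + 5)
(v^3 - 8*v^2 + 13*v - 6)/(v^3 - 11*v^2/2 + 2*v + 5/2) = 2*(v^2 - 7*v + 6)/(2*v^2 - 9*v - 5)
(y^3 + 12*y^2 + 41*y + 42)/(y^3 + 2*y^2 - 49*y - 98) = (y + 3)/(y - 7)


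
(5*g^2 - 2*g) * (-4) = -20*g^2 + 8*g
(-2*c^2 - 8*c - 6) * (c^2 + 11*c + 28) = -2*c^4 - 30*c^3 - 150*c^2 - 290*c - 168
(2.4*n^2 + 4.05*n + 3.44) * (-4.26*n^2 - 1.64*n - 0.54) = -10.224*n^4 - 21.189*n^3 - 22.5924*n^2 - 7.8286*n - 1.8576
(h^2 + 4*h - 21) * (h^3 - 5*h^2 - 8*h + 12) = h^5 - h^4 - 49*h^3 + 85*h^2 + 216*h - 252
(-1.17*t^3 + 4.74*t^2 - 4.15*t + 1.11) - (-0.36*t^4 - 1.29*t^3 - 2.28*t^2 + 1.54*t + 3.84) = 0.36*t^4 + 0.12*t^3 + 7.02*t^2 - 5.69*t - 2.73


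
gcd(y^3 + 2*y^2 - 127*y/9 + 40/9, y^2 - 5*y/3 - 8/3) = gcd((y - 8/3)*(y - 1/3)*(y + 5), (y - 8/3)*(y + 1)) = y - 8/3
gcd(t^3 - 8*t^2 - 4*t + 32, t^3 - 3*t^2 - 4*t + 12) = t^2 - 4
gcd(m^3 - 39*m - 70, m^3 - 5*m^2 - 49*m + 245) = m - 7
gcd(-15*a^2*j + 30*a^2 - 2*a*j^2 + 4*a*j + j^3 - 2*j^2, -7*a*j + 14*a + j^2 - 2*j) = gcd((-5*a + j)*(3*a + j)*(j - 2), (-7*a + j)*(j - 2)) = j - 2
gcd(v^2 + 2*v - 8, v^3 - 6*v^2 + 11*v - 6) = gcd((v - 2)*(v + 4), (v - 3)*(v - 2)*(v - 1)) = v - 2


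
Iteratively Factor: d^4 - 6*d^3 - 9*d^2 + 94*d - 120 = (d + 4)*(d^3 - 10*d^2 + 31*d - 30) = (d - 5)*(d + 4)*(d^2 - 5*d + 6) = (d - 5)*(d - 3)*(d + 4)*(d - 2)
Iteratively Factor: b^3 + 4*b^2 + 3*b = (b + 1)*(b^2 + 3*b) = (b + 1)*(b + 3)*(b)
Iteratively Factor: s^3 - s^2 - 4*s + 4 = (s - 2)*(s^2 + s - 2) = (s - 2)*(s + 2)*(s - 1)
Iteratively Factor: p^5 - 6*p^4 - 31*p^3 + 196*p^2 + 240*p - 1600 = (p + 4)*(p^4 - 10*p^3 + 9*p^2 + 160*p - 400) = (p + 4)^2*(p^3 - 14*p^2 + 65*p - 100) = (p - 5)*(p + 4)^2*(p^2 - 9*p + 20) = (p - 5)^2*(p + 4)^2*(p - 4)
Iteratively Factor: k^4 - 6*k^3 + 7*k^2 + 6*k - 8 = (k - 2)*(k^3 - 4*k^2 - k + 4) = (k - 2)*(k + 1)*(k^2 - 5*k + 4) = (k - 2)*(k - 1)*(k + 1)*(k - 4)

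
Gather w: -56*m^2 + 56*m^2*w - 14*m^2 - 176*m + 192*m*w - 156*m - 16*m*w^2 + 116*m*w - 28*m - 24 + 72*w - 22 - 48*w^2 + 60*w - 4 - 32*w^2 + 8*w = -70*m^2 - 360*m + w^2*(-16*m - 80) + w*(56*m^2 + 308*m + 140) - 50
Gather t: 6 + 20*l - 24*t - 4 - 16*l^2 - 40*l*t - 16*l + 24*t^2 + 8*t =-16*l^2 + 4*l + 24*t^2 + t*(-40*l - 16) + 2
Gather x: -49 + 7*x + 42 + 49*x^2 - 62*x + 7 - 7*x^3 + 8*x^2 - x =-7*x^3 + 57*x^2 - 56*x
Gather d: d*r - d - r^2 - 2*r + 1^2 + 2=d*(r - 1) - r^2 - 2*r + 3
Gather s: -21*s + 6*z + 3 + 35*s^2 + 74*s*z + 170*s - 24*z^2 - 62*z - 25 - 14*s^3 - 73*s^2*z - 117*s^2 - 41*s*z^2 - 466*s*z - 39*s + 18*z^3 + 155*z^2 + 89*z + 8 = -14*s^3 + s^2*(-73*z - 82) + s*(-41*z^2 - 392*z + 110) + 18*z^3 + 131*z^2 + 33*z - 14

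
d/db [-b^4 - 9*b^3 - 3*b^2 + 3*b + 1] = -4*b^3 - 27*b^2 - 6*b + 3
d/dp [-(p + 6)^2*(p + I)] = (p + 6)*(-3*p - 6 - 2*I)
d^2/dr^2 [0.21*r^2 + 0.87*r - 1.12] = 0.420000000000000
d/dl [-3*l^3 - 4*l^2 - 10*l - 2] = -9*l^2 - 8*l - 10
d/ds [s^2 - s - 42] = 2*s - 1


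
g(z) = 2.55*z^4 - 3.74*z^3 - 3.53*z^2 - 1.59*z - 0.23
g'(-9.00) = -8282.67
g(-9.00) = 19185.16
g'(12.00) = 15923.61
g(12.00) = 45886.45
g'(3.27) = 212.00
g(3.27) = 117.61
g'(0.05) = -1.97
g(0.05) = -0.32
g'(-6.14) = -2742.28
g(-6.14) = 4366.38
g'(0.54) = -7.07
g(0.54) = -2.49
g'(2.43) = 61.36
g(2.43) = 10.31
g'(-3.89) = -744.32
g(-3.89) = 756.59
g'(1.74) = 5.89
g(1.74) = -10.01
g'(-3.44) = -525.29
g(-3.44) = 472.80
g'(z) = 10.2*z^3 - 11.22*z^2 - 7.06*z - 1.59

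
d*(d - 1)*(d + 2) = d^3 + d^2 - 2*d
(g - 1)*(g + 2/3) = g^2 - g/3 - 2/3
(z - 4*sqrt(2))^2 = z^2 - 8*sqrt(2)*z + 32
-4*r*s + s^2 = s*(-4*r + s)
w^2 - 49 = (w - 7)*(w + 7)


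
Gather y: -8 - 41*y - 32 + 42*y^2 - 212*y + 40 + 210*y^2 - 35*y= 252*y^2 - 288*y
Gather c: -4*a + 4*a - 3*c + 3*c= 0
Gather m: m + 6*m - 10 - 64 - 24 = 7*m - 98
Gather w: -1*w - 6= -w - 6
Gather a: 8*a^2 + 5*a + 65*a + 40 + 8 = 8*a^2 + 70*a + 48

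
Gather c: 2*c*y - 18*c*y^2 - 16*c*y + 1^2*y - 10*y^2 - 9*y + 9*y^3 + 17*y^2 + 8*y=c*(-18*y^2 - 14*y) + 9*y^3 + 7*y^2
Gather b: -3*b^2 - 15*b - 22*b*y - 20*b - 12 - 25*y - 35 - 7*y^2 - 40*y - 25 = -3*b^2 + b*(-22*y - 35) - 7*y^2 - 65*y - 72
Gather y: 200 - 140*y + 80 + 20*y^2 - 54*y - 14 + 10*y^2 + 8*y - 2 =30*y^2 - 186*y + 264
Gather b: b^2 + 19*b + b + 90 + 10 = b^2 + 20*b + 100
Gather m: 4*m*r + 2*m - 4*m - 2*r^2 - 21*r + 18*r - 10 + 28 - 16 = m*(4*r - 2) - 2*r^2 - 3*r + 2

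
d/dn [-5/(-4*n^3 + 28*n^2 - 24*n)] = 5*(-3*n^2 + 14*n - 6)/(4*n^2*(n^2 - 7*n + 6)^2)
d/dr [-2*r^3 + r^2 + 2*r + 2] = -6*r^2 + 2*r + 2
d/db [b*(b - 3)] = 2*b - 3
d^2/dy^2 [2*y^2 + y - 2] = 4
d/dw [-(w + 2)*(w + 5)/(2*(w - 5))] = (-w^2 + 10*w + 45)/(2*(w^2 - 10*w + 25))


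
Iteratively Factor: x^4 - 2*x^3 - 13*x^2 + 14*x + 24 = (x + 3)*(x^3 - 5*x^2 + 2*x + 8) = (x - 4)*(x + 3)*(x^2 - x - 2) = (x - 4)*(x - 2)*(x + 3)*(x + 1)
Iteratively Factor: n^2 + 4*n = (n)*(n + 4)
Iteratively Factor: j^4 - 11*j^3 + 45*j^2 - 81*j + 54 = (j - 2)*(j^3 - 9*j^2 + 27*j - 27) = (j - 3)*(j - 2)*(j^2 - 6*j + 9) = (j - 3)^2*(j - 2)*(j - 3)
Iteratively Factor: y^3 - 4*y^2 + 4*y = (y - 2)*(y^2 - 2*y) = y*(y - 2)*(y - 2)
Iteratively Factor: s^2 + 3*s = (s)*(s + 3)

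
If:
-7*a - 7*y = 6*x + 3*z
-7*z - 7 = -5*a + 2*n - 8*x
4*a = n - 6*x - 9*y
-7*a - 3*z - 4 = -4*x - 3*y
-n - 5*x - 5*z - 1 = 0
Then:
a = 82/415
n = 257/83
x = 179/415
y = -13/415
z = -519/415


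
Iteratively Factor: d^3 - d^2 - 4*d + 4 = (d - 1)*(d^2 - 4) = (d - 1)*(d + 2)*(d - 2)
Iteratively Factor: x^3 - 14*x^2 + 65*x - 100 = (x - 4)*(x^2 - 10*x + 25) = (x - 5)*(x - 4)*(x - 5)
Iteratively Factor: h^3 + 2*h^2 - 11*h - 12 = (h + 1)*(h^2 + h - 12) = (h + 1)*(h + 4)*(h - 3)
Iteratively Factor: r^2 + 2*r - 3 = (r - 1)*(r + 3)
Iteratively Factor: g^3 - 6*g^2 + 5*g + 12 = (g + 1)*(g^2 - 7*g + 12) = (g - 3)*(g + 1)*(g - 4)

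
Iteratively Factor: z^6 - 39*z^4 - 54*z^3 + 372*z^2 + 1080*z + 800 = (z - 5)*(z^5 + 5*z^4 - 14*z^3 - 124*z^2 - 248*z - 160) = (z - 5)*(z + 2)*(z^4 + 3*z^3 - 20*z^2 - 84*z - 80) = (z - 5)^2*(z + 2)*(z^3 + 8*z^2 + 20*z + 16) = (z - 5)^2*(z + 2)^2*(z^2 + 6*z + 8) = (z - 5)^2*(z + 2)^2*(z + 4)*(z + 2)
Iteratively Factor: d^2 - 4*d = (d)*(d - 4)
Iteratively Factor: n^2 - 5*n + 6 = (n - 3)*(n - 2)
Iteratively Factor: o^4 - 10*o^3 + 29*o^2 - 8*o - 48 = (o + 1)*(o^3 - 11*o^2 + 40*o - 48) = (o - 4)*(o + 1)*(o^2 - 7*o + 12) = (o - 4)^2*(o + 1)*(o - 3)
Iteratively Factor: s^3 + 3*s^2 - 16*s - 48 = (s + 3)*(s^2 - 16) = (s + 3)*(s + 4)*(s - 4)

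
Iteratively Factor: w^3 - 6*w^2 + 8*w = (w - 2)*(w^2 - 4*w) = (w - 4)*(w - 2)*(w)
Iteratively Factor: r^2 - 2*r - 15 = (r - 5)*(r + 3)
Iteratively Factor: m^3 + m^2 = (m)*(m^2 + m) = m*(m + 1)*(m)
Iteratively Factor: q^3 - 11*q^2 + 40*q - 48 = (q - 4)*(q^2 - 7*q + 12) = (q - 4)*(q - 3)*(q - 4)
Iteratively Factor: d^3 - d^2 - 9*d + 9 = (d + 3)*(d^2 - 4*d + 3) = (d - 3)*(d + 3)*(d - 1)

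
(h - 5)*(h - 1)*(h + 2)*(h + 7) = h^4 + 3*h^3 - 35*h^2 - 39*h + 70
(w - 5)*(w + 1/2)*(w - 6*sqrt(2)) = w^3 - 6*sqrt(2)*w^2 - 9*w^2/2 - 5*w/2 + 27*sqrt(2)*w + 15*sqrt(2)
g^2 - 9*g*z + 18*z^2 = (g - 6*z)*(g - 3*z)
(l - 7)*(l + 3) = l^2 - 4*l - 21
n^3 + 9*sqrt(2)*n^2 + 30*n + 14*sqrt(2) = (n + sqrt(2))^2*(n + 7*sqrt(2))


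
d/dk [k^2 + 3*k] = 2*k + 3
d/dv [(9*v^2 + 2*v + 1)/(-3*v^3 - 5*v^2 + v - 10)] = (27*v^4 + 12*v^3 + 28*v^2 - 170*v - 21)/(9*v^6 + 30*v^5 + 19*v^4 + 50*v^3 + 101*v^2 - 20*v + 100)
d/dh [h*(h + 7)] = 2*h + 7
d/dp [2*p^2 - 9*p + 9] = 4*p - 9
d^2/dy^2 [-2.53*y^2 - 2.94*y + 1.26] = -5.06000000000000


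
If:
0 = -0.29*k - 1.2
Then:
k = -4.14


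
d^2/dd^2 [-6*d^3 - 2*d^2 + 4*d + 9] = -36*d - 4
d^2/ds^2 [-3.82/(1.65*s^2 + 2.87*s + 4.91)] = (20.7999*s^2 + 36.17922*s - 3.82*(3.3*s + 2.87)*(6.6*s + 5.74) + 61.89546)/(1.65*s^2 + 2.87*s + 4.91)^3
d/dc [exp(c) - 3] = exp(c)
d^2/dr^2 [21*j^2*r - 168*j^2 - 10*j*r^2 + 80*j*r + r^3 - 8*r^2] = -20*j + 6*r - 16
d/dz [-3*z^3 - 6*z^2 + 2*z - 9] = -9*z^2 - 12*z + 2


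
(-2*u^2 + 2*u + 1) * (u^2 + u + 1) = -2*u^4 + u^2 + 3*u + 1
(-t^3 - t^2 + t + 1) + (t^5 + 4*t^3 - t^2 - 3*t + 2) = t^5 + 3*t^3 - 2*t^2 - 2*t + 3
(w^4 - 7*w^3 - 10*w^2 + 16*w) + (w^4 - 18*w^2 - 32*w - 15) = 2*w^4 - 7*w^3 - 28*w^2 - 16*w - 15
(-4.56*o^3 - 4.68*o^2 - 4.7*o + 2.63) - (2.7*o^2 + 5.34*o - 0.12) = -4.56*o^3 - 7.38*o^2 - 10.04*o + 2.75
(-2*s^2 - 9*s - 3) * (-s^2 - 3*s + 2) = 2*s^4 + 15*s^3 + 26*s^2 - 9*s - 6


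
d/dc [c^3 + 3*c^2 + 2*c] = 3*c^2 + 6*c + 2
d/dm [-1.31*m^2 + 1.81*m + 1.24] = 1.81 - 2.62*m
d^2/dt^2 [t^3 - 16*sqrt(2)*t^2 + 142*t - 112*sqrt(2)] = 6*t - 32*sqrt(2)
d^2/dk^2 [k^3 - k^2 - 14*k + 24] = 6*k - 2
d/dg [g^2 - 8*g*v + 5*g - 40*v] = 2*g - 8*v + 5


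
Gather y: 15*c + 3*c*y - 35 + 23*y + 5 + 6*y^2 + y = 15*c + 6*y^2 + y*(3*c + 24) - 30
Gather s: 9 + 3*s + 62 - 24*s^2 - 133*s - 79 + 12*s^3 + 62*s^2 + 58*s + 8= 12*s^3 + 38*s^2 - 72*s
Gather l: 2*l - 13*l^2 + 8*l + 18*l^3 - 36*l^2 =18*l^3 - 49*l^2 + 10*l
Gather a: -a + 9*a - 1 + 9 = 8*a + 8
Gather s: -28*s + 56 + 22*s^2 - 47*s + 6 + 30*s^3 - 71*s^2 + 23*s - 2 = 30*s^3 - 49*s^2 - 52*s + 60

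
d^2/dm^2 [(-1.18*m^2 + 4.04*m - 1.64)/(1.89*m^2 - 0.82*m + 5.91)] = (25.20504*m^3 + 43.933428*m^2 - 255.508344*m - 8.84121999999999)/(6.751269*m^6 - 8.787366*m^5 + 67.145841*m^4 - 55.507276*m^3 + 209.963979*m^2 - 85.923126*m + 206.425071)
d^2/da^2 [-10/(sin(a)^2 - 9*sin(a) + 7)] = 10*(4*sin(a)^4 - 27*sin(a)^3 + 47*sin(a)^2 + 117*sin(a) - 148)/(sin(a)^2 - 9*sin(a) + 7)^3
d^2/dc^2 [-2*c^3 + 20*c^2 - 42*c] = 40 - 12*c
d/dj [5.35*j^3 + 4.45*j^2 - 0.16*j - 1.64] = 16.05*j^2 + 8.9*j - 0.16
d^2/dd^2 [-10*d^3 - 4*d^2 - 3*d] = -60*d - 8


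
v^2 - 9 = (v - 3)*(v + 3)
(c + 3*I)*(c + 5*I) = c^2 + 8*I*c - 15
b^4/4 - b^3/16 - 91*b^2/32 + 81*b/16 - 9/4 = (b/4 + 1)*(b - 2)*(b - 3/2)*(b - 3/4)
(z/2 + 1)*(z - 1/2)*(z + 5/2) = z^3/2 + 2*z^2 + 11*z/8 - 5/4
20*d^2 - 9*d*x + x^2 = (-5*d + x)*(-4*d + x)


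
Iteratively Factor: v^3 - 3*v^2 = (v)*(v^2 - 3*v) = v^2*(v - 3)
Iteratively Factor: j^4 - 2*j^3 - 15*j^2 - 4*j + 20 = (j - 1)*(j^3 - j^2 - 16*j - 20) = (j - 5)*(j - 1)*(j^2 + 4*j + 4) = (j - 5)*(j - 1)*(j + 2)*(j + 2)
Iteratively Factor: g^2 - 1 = (g - 1)*(g + 1)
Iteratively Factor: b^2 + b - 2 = (b + 2)*(b - 1)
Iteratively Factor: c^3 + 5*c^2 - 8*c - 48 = (c - 3)*(c^2 + 8*c + 16) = (c - 3)*(c + 4)*(c + 4)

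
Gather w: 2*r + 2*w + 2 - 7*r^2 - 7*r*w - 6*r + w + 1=-7*r^2 - 4*r + w*(3 - 7*r) + 3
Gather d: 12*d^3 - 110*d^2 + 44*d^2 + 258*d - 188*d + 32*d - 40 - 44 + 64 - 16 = 12*d^3 - 66*d^2 + 102*d - 36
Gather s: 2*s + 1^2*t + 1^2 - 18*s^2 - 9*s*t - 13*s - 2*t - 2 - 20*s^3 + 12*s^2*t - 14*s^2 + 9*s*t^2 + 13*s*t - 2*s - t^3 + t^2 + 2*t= -20*s^3 + s^2*(12*t - 32) + s*(9*t^2 + 4*t - 13) - t^3 + t^2 + t - 1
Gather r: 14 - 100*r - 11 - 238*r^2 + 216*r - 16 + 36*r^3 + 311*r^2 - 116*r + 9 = 36*r^3 + 73*r^2 - 4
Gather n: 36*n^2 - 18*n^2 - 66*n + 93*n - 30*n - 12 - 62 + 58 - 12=18*n^2 - 3*n - 28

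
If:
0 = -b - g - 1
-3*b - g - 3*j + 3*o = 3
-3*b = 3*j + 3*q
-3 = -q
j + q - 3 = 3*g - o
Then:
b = 7/5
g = -12/5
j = -22/5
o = -14/5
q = 3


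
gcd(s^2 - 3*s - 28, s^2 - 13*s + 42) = s - 7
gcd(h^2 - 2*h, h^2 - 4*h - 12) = 1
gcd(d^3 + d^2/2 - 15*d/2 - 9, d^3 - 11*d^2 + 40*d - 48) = d - 3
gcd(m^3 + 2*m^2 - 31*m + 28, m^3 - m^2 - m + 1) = m - 1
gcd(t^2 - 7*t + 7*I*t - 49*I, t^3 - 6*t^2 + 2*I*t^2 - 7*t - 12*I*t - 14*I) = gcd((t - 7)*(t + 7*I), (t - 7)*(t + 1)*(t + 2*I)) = t - 7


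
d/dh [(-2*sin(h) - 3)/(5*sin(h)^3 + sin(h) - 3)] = (20*sin(h)^3 + 45*sin(h)^2 + 9)*cos(h)/(5*sin(h)^3 + sin(h) - 3)^2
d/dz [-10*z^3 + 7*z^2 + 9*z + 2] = -30*z^2 + 14*z + 9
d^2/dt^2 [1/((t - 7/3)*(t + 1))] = 6*(9*(t + 1)^2 + 3*(t + 1)*(3*t - 7) + (3*t - 7)^2)/((t + 1)^3*(3*t - 7)^3)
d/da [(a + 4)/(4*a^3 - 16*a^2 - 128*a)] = (4 - a)/(2*a^2*(a^2 - 16*a + 64))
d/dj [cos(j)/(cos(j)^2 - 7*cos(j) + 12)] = (cos(j)^2 - 12)*sin(j)/((cos(j) - 4)^2*(cos(j) - 3)^2)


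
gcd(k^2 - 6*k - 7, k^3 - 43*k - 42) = k^2 - 6*k - 7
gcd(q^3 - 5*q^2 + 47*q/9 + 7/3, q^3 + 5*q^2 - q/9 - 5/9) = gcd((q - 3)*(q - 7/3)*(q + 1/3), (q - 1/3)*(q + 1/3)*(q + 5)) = q + 1/3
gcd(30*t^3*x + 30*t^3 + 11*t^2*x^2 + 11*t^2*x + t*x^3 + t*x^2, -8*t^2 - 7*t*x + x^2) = 1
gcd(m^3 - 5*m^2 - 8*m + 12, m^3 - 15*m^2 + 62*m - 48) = m^2 - 7*m + 6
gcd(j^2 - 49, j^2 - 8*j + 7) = j - 7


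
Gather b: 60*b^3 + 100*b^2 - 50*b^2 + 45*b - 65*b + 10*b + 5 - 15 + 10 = 60*b^3 + 50*b^2 - 10*b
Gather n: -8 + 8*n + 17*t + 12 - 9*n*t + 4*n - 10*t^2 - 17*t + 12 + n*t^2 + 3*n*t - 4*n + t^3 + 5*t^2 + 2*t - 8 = n*(t^2 - 6*t + 8) + t^3 - 5*t^2 + 2*t + 8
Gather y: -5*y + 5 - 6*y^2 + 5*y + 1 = 6 - 6*y^2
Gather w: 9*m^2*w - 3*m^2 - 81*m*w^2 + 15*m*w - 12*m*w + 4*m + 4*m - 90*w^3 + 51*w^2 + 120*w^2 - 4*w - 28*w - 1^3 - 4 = -3*m^2 + 8*m - 90*w^3 + w^2*(171 - 81*m) + w*(9*m^2 + 3*m - 32) - 5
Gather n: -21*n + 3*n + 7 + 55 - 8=54 - 18*n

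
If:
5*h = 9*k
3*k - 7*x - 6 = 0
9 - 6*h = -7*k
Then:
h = 81/19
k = 45/19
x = 3/19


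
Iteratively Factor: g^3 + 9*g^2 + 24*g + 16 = (g + 4)*(g^2 + 5*g + 4) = (g + 1)*(g + 4)*(g + 4)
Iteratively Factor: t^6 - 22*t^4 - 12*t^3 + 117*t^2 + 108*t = (t - 4)*(t^5 + 4*t^4 - 6*t^3 - 36*t^2 - 27*t) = (t - 4)*(t - 3)*(t^4 + 7*t^3 + 15*t^2 + 9*t) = t*(t - 4)*(t - 3)*(t^3 + 7*t^2 + 15*t + 9) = t*(t - 4)*(t - 3)*(t + 1)*(t^2 + 6*t + 9) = t*(t - 4)*(t - 3)*(t + 1)*(t + 3)*(t + 3)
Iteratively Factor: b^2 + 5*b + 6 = (b + 2)*(b + 3)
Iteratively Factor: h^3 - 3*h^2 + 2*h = (h - 1)*(h^2 - 2*h) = (h - 2)*(h - 1)*(h)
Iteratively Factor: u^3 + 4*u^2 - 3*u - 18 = (u - 2)*(u^2 + 6*u + 9) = (u - 2)*(u + 3)*(u + 3)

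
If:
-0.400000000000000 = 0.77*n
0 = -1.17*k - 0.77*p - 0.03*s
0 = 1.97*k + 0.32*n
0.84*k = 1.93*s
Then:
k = 0.08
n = -0.52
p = -0.13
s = 0.04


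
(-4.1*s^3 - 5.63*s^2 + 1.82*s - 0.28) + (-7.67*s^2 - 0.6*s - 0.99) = -4.1*s^3 - 13.3*s^2 + 1.22*s - 1.27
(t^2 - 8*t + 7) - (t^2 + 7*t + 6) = 1 - 15*t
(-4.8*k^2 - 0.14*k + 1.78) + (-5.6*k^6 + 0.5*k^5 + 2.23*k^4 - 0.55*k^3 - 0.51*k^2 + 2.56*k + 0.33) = -5.6*k^6 + 0.5*k^5 + 2.23*k^4 - 0.55*k^3 - 5.31*k^2 + 2.42*k + 2.11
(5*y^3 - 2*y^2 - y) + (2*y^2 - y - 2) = 5*y^3 - 2*y - 2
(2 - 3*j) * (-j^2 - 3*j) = 3*j^3 + 7*j^2 - 6*j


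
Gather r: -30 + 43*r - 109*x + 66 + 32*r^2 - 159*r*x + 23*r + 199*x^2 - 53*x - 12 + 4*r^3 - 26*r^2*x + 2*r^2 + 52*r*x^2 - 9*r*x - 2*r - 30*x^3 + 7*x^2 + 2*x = 4*r^3 + r^2*(34 - 26*x) + r*(52*x^2 - 168*x + 64) - 30*x^3 + 206*x^2 - 160*x + 24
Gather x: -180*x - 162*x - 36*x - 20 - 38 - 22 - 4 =-378*x - 84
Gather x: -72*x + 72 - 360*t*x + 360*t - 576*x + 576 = 360*t + x*(-360*t - 648) + 648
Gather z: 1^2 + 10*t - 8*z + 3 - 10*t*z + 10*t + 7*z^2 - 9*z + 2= 20*t + 7*z^2 + z*(-10*t - 17) + 6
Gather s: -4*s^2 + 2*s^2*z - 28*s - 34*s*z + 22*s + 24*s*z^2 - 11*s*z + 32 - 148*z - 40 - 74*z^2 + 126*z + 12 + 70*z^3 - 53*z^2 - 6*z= s^2*(2*z - 4) + s*(24*z^2 - 45*z - 6) + 70*z^3 - 127*z^2 - 28*z + 4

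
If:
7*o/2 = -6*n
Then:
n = -7*o/12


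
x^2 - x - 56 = (x - 8)*(x + 7)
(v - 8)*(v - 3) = v^2 - 11*v + 24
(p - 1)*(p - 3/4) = p^2 - 7*p/4 + 3/4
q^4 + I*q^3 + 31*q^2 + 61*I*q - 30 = (q - 6*I)*(q + I)^2*(q + 5*I)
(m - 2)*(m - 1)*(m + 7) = m^3 + 4*m^2 - 19*m + 14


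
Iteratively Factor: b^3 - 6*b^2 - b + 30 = (b - 5)*(b^2 - b - 6) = (b - 5)*(b + 2)*(b - 3)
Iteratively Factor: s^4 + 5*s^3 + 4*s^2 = (s + 4)*(s^3 + s^2) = (s + 1)*(s + 4)*(s^2) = s*(s + 1)*(s + 4)*(s)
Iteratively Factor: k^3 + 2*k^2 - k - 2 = (k - 1)*(k^2 + 3*k + 2) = (k - 1)*(k + 1)*(k + 2)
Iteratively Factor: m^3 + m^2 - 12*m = (m)*(m^2 + m - 12) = m*(m + 4)*(m - 3)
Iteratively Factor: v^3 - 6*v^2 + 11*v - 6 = (v - 3)*(v^2 - 3*v + 2) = (v - 3)*(v - 1)*(v - 2)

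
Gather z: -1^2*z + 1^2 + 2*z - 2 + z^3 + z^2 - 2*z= z^3 + z^2 - z - 1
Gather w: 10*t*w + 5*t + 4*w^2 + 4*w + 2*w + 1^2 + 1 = 5*t + 4*w^2 + w*(10*t + 6) + 2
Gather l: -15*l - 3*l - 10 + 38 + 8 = 36 - 18*l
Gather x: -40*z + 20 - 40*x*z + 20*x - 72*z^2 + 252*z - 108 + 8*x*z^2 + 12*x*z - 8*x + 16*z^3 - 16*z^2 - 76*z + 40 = x*(8*z^2 - 28*z + 12) + 16*z^3 - 88*z^2 + 136*z - 48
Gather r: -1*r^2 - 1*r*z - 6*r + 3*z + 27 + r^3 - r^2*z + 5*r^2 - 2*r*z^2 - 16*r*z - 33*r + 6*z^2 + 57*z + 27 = r^3 + r^2*(4 - z) + r*(-2*z^2 - 17*z - 39) + 6*z^2 + 60*z + 54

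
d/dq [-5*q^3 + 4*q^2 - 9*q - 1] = -15*q^2 + 8*q - 9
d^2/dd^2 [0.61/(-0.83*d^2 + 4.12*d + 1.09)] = (-0.840458*d^2 + 4.171912*d + 0.61*(1.66*d - 4.12)*(3.32*d - 8.24) + 1.103734)/(-0.83*d^2 + 4.12*d + 1.09)^3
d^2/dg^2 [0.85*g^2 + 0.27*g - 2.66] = 1.70000000000000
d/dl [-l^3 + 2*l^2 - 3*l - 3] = -3*l^2 + 4*l - 3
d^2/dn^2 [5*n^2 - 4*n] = 10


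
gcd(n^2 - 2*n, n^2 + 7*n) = n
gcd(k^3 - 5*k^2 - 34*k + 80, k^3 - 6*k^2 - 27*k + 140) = k + 5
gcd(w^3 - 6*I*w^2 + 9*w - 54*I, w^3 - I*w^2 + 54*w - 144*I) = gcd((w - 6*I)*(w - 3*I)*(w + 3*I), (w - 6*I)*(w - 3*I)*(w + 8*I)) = w^2 - 9*I*w - 18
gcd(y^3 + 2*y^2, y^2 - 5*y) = y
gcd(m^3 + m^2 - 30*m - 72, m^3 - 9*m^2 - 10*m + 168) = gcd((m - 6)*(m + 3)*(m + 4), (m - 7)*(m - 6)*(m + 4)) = m^2 - 2*m - 24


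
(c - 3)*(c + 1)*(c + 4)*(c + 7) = c^4 + 9*c^3 + 3*c^2 - 89*c - 84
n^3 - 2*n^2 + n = n*(n - 1)^2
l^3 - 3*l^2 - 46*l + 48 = (l - 8)*(l - 1)*(l + 6)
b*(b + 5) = b^2 + 5*b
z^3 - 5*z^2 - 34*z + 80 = (z - 8)*(z - 2)*(z + 5)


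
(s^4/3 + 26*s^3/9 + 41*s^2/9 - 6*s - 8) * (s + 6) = s^5/3 + 44*s^4/9 + 197*s^3/9 + 64*s^2/3 - 44*s - 48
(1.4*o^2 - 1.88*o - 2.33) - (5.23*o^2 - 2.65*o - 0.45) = -3.83*o^2 + 0.77*o - 1.88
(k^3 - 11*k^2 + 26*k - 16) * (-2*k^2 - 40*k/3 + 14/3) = -2*k^5 + 26*k^4/3 + 298*k^3/3 - 366*k^2 + 1004*k/3 - 224/3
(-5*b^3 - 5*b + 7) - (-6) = -5*b^3 - 5*b + 13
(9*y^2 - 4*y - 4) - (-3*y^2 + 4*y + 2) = 12*y^2 - 8*y - 6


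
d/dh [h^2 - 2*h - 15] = 2*h - 2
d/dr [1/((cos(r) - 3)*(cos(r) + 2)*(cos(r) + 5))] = (-3*sin(r)^2 + 8*cos(r) - 8)*sin(r)/((cos(r) - 3)^2*(cos(r) + 2)^2*(cos(r) + 5)^2)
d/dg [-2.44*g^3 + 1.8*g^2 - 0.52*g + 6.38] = -7.32*g^2 + 3.6*g - 0.52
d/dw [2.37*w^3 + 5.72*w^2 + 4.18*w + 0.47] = 7.11*w^2 + 11.44*w + 4.18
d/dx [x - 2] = 1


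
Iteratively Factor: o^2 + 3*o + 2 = (o + 2)*(o + 1)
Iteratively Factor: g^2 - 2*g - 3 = (g - 3)*(g + 1)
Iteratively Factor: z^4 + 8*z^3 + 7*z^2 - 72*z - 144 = (z + 4)*(z^3 + 4*z^2 - 9*z - 36) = (z + 4)^2*(z^2 - 9) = (z + 3)*(z + 4)^2*(z - 3)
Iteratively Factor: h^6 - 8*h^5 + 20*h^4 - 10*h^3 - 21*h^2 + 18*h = (h - 3)*(h^5 - 5*h^4 + 5*h^3 + 5*h^2 - 6*h) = (h - 3)^2*(h^4 - 2*h^3 - h^2 + 2*h) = (h - 3)^2*(h - 1)*(h^3 - h^2 - 2*h) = (h - 3)^2*(h - 1)*(h + 1)*(h^2 - 2*h) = (h - 3)^2*(h - 2)*(h - 1)*(h + 1)*(h)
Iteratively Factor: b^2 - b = (b - 1)*(b)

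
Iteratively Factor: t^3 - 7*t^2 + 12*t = (t - 3)*(t^2 - 4*t) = (t - 4)*(t - 3)*(t)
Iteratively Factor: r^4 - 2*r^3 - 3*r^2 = (r)*(r^3 - 2*r^2 - 3*r) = r^2*(r^2 - 2*r - 3) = r^2*(r + 1)*(r - 3)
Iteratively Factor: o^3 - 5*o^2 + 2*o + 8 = (o - 4)*(o^2 - o - 2) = (o - 4)*(o - 2)*(o + 1)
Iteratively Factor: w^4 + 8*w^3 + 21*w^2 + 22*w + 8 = (w + 2)*(w^3 + 6*w^2 + 9*w + 4) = (w + 1)*(w + 2)*(w^2 + 5*w + 4) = (w + 1)*(w + 2)*(w + 4)*(w + 1)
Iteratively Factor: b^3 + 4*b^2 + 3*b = (b)*(b^2 + 4*b + 3) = b*(b + 3)*(b + 1)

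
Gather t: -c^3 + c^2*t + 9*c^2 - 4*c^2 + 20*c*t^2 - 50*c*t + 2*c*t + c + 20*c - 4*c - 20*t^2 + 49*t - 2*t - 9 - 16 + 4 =-c^3 + 5*c^2 + 17*c + t^2*(20*c - 20) + t*(c^2 - 48*c + 47) - 21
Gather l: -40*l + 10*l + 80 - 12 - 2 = 66 - 30*l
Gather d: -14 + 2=-12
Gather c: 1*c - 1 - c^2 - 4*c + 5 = -c^2 - 3*c + 4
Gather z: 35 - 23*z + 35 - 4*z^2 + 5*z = -4*z^2 - 18*z + 70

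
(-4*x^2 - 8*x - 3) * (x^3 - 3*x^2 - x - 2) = -4*x^5 + 4*x^4 + 25*x^3 + 25*x^2 + 19*x + 6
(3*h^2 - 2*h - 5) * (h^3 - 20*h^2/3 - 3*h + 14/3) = 3*h^5 - 22*h^4 - 2*h^3/3 + 160*h^2/3 + 17*h/3 - 70/3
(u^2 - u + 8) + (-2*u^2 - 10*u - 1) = -u^2 - 11*u + 7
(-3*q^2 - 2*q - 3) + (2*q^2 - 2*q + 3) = -q^2 - 4*q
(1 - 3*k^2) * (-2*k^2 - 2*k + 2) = 6*k^4 + 6*k^3 - 8*k^2 - 2*k + 2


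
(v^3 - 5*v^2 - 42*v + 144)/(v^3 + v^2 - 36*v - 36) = (v^2 - 11*v + 24)/(v^2 - 5*v - 6)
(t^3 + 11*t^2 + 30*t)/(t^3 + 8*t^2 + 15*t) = (t + 6)/(t + 3)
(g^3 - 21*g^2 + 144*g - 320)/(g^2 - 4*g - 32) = (g^2 - 13*g + 40)/(g + 4)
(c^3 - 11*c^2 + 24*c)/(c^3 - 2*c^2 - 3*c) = (c - 8)/(c + 1)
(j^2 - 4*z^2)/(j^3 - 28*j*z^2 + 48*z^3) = (-j - 2*z)/(-j^2 - 2*j*z + 24*z^2)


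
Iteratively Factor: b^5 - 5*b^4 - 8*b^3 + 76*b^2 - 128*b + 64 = (b + 4)*(b^4 - 9*b^3 + 28*b^2 - 36*b + 16) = (b - 1)*(b + 4)*(b^3 - 8*b^2 + 20*b - 16) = (b - 4)*(b - 1)*(b + 4)*(b^2 - 4*b + 4) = (b - 4)*(b - 2)*(b - 1)*(b + 4)*(b - 2)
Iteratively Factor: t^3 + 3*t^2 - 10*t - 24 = (t + 2)*(t^2 + t - 12) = (t - 3)*(t + 2)*(t + 4)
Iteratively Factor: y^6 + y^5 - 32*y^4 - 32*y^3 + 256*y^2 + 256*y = (y - 4)*(y^5 + 5*y^4 - 12*y^3 - 80*y^2 - 64*y) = (y - 4)^2*(y^4 + 9*y^3 + 24*y^2 + 16*y) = (y - 4)^2*(y + 4)*(y^3 + 5*y^2 + 4*y) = (y - 4)^2*(y + 4)^2*(y^2 + y) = (y - 4)^2*(y + 1)*(y + 4)^2*(y)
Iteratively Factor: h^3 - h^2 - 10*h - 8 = (h + 2)*(h^2 - 3*h - 4) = (h - 4)*(h + 2)*(h + 1)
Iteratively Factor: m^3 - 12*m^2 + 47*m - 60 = (m - 4)*(m^2 - 8*m + 15) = (m - 4)*(m - 3)*(m - 5)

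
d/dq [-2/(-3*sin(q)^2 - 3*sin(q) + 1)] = -6*(2*sin(q) + 1)*cos(q)/(3*sin(q)^2 + 3*sin(q) - 1)^2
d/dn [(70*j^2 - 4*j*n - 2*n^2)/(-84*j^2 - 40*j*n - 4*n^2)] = 4*j/(9*j^2 + 6*j*n + n^2)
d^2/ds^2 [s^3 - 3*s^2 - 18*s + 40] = 6*s - 6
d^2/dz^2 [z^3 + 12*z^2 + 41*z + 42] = 6*z + 24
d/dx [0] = 0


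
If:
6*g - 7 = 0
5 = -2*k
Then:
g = 7/6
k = -5/2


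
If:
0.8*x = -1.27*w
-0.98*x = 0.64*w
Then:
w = 0.00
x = 0.00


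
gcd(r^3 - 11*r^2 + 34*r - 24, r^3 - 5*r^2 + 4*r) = r^2 - 5*r + 4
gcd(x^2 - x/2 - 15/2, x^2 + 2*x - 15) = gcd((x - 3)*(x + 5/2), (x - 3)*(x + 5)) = x - 3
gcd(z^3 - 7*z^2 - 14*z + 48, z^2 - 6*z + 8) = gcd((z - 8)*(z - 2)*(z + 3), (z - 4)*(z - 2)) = z - 2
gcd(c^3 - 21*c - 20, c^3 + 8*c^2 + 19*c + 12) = c^2 + 5*c + 4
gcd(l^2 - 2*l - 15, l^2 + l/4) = 1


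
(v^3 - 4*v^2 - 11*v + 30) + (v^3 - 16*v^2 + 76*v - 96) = 2*v^3 - 20*v^2 + 65*v - 66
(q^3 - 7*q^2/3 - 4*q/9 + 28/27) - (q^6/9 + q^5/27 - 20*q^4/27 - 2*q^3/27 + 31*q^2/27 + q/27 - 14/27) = -q^6/9 - q^5/27 + 20*q^4/27 + 29*q^3/27 - 94*q^2/27 - 13*q/27 + 14/9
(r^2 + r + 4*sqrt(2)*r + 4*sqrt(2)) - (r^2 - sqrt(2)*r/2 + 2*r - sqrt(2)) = -r + 9*sqrt(2)*r/2 + 5*sqrt(2)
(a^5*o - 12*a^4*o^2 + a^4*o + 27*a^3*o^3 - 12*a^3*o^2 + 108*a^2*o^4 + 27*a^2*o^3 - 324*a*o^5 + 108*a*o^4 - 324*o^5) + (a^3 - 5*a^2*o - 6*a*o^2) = a^5*o - 12*a^4*o^2 + a^4*o + 27*a^3*o^3 - 12*a^3*o^2 + a^3 + 108*a^2*o^4 + 27*a^2*o^3 - 5*a^2*o - 324*a*o^5 + 108*a*o^4 - 6*a*o^2 - 324*o^5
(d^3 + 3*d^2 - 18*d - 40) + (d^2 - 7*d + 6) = d^3 + 4*d^2 - 25*d - 34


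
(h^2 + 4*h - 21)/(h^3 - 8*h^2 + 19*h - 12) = (h + 7)/(h^2 - 5*h + 4)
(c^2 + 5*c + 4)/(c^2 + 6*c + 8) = (c + 1)/(c + 2)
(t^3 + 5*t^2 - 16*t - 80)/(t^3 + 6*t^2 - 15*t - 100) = (t + 4)/(t + 5)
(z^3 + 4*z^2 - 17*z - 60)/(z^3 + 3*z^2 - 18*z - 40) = (z + 3)/(z + 2)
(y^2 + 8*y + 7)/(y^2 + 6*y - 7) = (y + 1)/(y - 1)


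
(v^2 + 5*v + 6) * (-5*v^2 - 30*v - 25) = -5*v^4 - 55*v^3 - 205*v^2 - 305*v - 150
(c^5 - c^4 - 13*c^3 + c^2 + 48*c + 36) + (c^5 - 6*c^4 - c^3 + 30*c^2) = 2*c^5 - 7*c^4 - 14*c^3 + 31*c^2 + 48*c + 36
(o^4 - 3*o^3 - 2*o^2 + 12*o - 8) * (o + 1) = o^5 - 2*o^4 - 5*o^3 + 10*o^2 + 4*o - 8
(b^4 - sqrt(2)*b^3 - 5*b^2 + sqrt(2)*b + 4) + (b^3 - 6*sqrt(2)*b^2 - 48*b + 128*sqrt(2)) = b^4 - sqrt(2)*b^3 + b^3 - 6*sqrt(2)*b^2 - 5*b^2 - 48*b + sqrt(2)*b + 4 + 128*sqrt(2)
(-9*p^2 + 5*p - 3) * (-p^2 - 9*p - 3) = 9*p^4 + 76*p^3 - 15*p^2 + 12*p + 9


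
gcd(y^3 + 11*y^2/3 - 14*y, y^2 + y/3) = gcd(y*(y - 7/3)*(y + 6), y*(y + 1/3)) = y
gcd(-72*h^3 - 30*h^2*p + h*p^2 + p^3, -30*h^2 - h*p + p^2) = -6*h + p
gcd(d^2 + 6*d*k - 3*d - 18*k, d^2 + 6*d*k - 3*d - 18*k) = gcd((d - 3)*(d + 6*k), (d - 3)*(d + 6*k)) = d^2 + 6*d*k - 3*d - 18*k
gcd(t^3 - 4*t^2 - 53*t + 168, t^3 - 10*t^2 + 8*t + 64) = t - 8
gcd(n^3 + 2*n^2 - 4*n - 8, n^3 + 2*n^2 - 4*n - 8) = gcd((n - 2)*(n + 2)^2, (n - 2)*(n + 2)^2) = n^3 + 2*n^2 - 4*n - 8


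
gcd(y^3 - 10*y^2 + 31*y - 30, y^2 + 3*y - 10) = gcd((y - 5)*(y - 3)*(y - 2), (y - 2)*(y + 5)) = y - 2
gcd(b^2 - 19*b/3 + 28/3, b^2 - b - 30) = 1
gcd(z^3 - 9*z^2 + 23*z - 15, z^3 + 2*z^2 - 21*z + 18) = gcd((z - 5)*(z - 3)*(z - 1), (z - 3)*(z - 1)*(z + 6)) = z^2 - 4*z + 3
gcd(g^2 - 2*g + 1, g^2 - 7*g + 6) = g - 1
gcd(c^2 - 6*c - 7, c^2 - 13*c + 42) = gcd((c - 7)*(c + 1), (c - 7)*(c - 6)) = c - 7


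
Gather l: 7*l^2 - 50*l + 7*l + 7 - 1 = 7*l^2 - 43*l + 6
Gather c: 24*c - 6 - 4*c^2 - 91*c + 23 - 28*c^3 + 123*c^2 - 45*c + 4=-28*c^3 + 119*c^2 - 112*c + 21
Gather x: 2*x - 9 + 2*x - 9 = 4*x - 18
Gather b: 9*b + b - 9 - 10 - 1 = 10*b - 20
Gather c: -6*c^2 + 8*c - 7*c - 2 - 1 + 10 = -6*c^2 + c + 7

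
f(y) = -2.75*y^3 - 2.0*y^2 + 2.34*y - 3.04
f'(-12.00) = -1137.66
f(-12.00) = 4432.88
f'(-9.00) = -629.91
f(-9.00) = 1818.65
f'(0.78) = -5.80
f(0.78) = -3.74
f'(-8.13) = -510.44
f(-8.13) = 1323.50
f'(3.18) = -93.81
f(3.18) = -104.26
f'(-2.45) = -37.38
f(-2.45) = 19.66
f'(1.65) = -26.72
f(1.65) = -16.98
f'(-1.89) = -19.57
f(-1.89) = 3.96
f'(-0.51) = 2.23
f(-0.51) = -4.39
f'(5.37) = -257.04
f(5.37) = -474.00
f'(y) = -8.25*y^2 - 4.0*y + 2.34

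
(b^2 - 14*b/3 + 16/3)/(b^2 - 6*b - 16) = (-3*b^2 + 14*b - 16)/(3*(-b^2 + 6*b + 16))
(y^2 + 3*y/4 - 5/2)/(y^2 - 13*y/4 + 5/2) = (y + 2)/(y - 2)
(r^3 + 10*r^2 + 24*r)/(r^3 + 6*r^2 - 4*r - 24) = r*(r + 4)/(r^2 - 4)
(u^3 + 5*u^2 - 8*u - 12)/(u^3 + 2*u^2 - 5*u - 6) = (u + 6)/(u + 3)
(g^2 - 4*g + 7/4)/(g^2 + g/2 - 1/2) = (g - 7/2)/(g + 1)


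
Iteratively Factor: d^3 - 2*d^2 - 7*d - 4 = (d + 1)*(d^2 - 3*d - 4) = (d + 1)^2*(d - 4)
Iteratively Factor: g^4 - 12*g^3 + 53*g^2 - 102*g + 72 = (g - 3)*(g^3 - 9*g^2 + 26*g - 24) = (g - 3)*(g - 2)*(g^2 - 7*g + 12) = (g - 3)^2*(g - 2)*(g - 4)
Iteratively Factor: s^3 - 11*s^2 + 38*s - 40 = (s - 4)*(s^2 - 7*s + 10) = (s - 4)*(s - 2)*(s - 5)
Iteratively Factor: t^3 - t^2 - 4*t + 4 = (t - 2)*(t^2 + t - 2) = (t - 2)*(t - 1)*(t + 2)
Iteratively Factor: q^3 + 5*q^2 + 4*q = (q + 4)*(q^2 + q) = (q + 1)*(q + 4)*(q)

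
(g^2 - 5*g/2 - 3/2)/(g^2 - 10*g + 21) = (g + 1/2)/(g - 7)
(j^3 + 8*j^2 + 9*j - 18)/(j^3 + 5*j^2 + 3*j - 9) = (j + 6)/(j + 3)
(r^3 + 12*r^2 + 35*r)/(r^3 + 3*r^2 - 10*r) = (r + 7)/(r - 2)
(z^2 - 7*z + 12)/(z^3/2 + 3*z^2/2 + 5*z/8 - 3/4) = 8*(z^2 - 7*z + 12)/(4*z^3 + 12*z^2 + 5*z - 6)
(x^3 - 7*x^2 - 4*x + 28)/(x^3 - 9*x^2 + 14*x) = (x + 2)/x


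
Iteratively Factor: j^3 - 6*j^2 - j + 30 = (j + 2)*(j^2 - 8*j + 15) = (j - 5)*(j + 2)*(j - 3)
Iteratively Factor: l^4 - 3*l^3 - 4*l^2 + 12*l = (l)*(l^3 - 3*l^2 - 4*l + 12) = l*(l + 2)*(l^2 - 5*l + 6) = l*(l - 3)*(l + 2)*(l - 2)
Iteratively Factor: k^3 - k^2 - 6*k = (k - 3)*(k^2 + 2*k) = (k - 3)*(k + 2)*(k)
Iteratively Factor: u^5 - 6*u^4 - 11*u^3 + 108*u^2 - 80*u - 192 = (u + 1)*(u^4 - 7*u^3 - 4*u^2 + 112*u - 192) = (u - 4)*(u + 1)*(u^3 - 3*u^2 - 16*u + 48) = (u - 4)*(u + 1)*(u + 4)*(u^2 - 7*u + 12) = (u - 4)^2*(u + 1)*(u + 4)*(u - 3)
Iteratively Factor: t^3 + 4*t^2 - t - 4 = (t + 4)*(t^2 - 1) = (t - 1)*(t + 4)*(t + 1)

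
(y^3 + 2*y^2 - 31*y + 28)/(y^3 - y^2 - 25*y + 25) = (y^2 + 3*y - 28)/(y^2 - 25)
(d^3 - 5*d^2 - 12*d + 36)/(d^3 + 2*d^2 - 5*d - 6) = (d - 6)/(d + 1)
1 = 1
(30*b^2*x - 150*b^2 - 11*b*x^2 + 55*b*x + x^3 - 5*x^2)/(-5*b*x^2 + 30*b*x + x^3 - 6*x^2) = (-6*b*x + 30*b + x^2 - 5*x)/(x*(x - 6))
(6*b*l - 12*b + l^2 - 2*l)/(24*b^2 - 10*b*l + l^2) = (6*b*l - 12*b + l^2 - 2*l)/(24*b^2 - 10*b*l + l^2)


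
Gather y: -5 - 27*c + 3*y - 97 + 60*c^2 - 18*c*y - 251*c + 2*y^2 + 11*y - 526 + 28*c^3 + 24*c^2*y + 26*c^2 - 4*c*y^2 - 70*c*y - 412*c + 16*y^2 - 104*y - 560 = 28*c^3 + 86*c^2 - 690*c + y^2*(18 - 4*c) + y*(24*c^2 - 88*c - 90) - 1188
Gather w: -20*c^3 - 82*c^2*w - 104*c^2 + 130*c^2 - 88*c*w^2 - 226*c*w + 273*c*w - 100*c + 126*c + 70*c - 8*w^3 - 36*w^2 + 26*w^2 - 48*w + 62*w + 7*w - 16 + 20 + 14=-20*c^3 + 26*c^2 + 96*c - 8*w^3 + w^2*(-88*c - 10) + w*(-82*c^2 + 47*c + 21) + 18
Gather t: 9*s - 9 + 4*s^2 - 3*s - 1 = 4*s^2 + 6*s - 10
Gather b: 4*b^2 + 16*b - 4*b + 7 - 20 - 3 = 4*b^2 + 12*b - 16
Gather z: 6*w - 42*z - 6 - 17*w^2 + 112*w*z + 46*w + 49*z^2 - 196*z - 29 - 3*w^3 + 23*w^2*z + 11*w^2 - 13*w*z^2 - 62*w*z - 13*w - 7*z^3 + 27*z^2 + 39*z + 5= -3*w^3 - 6*w^2 + 39*w - 7*z^3 + z^2*(76 - 13*w) + z*(23*w^2 + 50*w - 199) - 30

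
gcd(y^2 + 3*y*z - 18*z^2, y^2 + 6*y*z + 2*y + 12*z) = y + 6*z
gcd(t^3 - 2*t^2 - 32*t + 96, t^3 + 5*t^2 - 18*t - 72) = t^2 + 2*t - 24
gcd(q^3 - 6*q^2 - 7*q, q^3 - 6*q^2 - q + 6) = q + 1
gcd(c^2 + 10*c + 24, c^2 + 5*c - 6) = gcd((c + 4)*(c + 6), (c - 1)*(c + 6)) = c + 6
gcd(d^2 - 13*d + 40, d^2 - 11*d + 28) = 1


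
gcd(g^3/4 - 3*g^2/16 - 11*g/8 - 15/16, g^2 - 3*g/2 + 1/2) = 1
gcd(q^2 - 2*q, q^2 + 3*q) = q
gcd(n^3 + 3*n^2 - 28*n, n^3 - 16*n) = n^2 - 4*n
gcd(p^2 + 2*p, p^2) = p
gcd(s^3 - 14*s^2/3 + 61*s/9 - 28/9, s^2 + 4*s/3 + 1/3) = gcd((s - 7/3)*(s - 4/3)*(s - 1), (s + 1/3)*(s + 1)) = 1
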